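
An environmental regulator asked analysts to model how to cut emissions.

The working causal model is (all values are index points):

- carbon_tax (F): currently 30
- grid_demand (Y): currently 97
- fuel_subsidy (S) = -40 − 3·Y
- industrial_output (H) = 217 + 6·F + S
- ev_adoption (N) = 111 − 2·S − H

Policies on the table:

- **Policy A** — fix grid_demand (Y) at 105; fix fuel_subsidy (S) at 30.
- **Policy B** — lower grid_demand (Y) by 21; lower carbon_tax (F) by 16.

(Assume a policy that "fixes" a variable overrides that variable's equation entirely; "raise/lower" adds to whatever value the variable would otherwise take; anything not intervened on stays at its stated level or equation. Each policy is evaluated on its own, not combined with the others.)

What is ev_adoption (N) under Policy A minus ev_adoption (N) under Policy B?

-990

Policy A (Y := 105, S := 30):
  F = 30
  Y = 105
  S = 30
  H = 217 + 6·30 + 30 = 427
  N = 111 − 2·30 − 427 = -376
Policy B (Y − 21, F − 16):
  F = 30 − 16 = 14
  Y = 97 − 21 = 76
  S = -40 − 3·76 = -268
  H = 217 + 6·14 + (-268) = 33
  N = 111 − 2·(-268) − 33 = 614
N: -376 − 614 = -990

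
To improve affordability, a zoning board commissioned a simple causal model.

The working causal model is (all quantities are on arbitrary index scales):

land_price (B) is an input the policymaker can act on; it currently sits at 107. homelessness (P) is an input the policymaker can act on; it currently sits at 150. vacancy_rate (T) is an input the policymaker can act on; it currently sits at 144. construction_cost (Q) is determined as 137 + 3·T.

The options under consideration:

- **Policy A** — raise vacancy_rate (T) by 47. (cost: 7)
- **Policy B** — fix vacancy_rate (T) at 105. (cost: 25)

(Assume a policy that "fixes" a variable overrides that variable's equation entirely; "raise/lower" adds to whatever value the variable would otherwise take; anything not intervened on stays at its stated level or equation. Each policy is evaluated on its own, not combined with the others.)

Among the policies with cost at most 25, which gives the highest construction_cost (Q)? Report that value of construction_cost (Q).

Policy A (T + 47):
  T = 144 + 47 = 191
  Q = 137 + 3·191 = 710
Policy B (T := 105):
  T = 105
  Q = 137 + 3·105 = 452
Comparing — Policy A: Q=710, Policy B: Q=452. Highest is 710 (Policy A).

710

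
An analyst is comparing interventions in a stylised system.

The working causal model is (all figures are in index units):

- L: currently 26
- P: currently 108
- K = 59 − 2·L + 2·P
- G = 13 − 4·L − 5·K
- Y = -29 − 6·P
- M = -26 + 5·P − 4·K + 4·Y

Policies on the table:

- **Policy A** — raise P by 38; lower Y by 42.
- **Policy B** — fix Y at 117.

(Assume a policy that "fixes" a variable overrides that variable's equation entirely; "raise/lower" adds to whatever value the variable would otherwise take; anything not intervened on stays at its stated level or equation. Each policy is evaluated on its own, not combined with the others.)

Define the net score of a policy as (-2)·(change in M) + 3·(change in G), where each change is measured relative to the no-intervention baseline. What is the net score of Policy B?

Baseline:
  L = 26
  P = 108
  K = 59 − 2·26 + 2·108 = 223
  G = 13 − 4·26 − 5·223 = -1206
  Y = -29 − 6·108 = -677
  M = -26 + 5·108 − 4·223 + 4·(-677) = -3086
Policy B (Y := 117):
  L = 26
  P = 108
  K = 59 − 2·26 + 2·108 = 223
  G = 13 − 4·26 − 5·223 = -1206
  Y = 117
  M = -26 + 5·108 − 4·223 + 4·117 = 90
ΔM = 90 − (-3086) = 3176; ΔG = -1206 − (-1206) = 0
Score = (-2)·3176 + 3·0 = -6352

-6352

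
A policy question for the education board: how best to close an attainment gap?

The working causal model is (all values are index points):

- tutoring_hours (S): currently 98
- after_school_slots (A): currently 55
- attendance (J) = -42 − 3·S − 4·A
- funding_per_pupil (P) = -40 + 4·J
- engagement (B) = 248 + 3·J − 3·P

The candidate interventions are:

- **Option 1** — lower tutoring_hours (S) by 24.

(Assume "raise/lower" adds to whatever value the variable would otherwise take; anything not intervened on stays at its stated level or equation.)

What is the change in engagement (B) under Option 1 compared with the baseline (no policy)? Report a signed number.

-648

Baseline:
  S = 98
  A = 55
  J = -42 − 3·98 − 4·55 = -556
  P = -40 + 4·(-556) = -2264
  B = 248 + 3·(-556) − 3·(-2264) = 5372
Option 1 (S − 24):
  S = 98 − 24 = 74
  A = 55
  J = -42 − 3·74 − 4·55 = -484
  P = -40 + 4·(-484) = -1976
  B = 248 + 3·(-484) − 3·(-1976) = 4724
Change in B: 4724 − 5372 = -648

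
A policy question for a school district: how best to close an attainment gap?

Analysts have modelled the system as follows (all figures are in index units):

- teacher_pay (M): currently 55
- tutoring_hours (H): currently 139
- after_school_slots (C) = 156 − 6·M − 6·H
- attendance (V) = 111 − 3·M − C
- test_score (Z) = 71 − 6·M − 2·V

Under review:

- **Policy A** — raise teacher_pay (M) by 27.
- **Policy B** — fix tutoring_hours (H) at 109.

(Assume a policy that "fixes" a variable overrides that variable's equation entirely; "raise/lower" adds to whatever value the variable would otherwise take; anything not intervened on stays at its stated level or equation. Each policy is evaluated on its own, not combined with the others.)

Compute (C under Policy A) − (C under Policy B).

Policy A (M + 27):
  M = 55 + 27 = 82
  H = 139
  C = 156 − 6·82 − 6·139 = -1170
Policy B (H := 109):
  M = 55
  H = 109
  C = 156 − 6·55 − 6·109 = -828
C: -1170 − (-828) = -342

-342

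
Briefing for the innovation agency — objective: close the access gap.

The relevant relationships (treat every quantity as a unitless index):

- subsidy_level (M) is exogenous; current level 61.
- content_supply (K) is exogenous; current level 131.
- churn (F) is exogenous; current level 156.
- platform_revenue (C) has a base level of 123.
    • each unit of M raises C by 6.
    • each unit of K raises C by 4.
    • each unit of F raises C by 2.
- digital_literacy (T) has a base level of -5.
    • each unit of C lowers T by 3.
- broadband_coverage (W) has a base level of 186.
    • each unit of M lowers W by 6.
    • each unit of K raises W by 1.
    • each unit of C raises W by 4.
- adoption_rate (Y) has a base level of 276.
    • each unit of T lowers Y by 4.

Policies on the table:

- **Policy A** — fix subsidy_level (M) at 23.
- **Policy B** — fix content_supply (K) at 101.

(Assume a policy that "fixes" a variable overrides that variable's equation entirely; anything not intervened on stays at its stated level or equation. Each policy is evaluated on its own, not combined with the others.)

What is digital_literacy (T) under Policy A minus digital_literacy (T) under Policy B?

Policy A (M := 23):
  M = 23
  K = 131
  F = 156
  C = 123 + 6·23 + 4·131 + 2·156 = 1097
  T = -5 − 3·1097 = -3296
Policy B (K := 101):
  M = 61
  K = 101
  F = 156
  C = 123 + 6·61 + 4·101 + 2·156 = 1205
  T = -5 − 3·1205 = -3620
T: -3296 − (-3620) = 324

324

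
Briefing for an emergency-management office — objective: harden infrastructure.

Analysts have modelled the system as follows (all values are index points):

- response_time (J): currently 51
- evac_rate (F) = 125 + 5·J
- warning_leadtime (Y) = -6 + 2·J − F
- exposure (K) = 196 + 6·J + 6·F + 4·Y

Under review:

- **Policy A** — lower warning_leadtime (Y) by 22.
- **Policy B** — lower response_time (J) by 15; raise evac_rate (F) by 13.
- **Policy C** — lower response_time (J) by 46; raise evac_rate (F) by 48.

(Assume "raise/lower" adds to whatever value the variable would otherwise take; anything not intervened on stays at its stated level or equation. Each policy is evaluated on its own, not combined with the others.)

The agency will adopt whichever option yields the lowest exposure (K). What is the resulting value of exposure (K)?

Policy A (Y − 22):
  J = 51
  F = 125 + 5·51 = 380
  Y = -6 + 2·51 − 380 (−22 from intervention) = -306
  K = 196 + 6·51 + 6·380 + 4·(-306) = 1558
Policy B (J − 15, F + 13):
  J = 51 − 15 = 36
  F = 125 + 5·36 (+13 from intervention) = 318
  Y = -6 + 2·36 − 318 = -252
  K = 196 + 6·36 + 6·318 + 4·(-252) = 1312
Policy C (J − 46, F + 48):
  J = 51 − 46 = 5
  F = 125 + 5·5 (+48 from intervention) = 198
  Y = -6 + 2·5 − 198 = -194
  K = 196 + 6·5 + 6·198 + 4·(-194) = 638
Comparing — Policy A: K=1558, Policy B: K=1312, Policy C: K=638. Lowest is 638 (Policy C).

638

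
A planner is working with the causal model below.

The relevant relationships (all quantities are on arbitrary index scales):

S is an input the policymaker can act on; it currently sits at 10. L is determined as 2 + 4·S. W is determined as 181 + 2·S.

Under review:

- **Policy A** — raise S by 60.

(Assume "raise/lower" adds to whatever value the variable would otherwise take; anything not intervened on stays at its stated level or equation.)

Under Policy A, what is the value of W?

321

Policy A (S + 60):
  S = 10 + 60 = 70
  W = 181 + 2·70 = 321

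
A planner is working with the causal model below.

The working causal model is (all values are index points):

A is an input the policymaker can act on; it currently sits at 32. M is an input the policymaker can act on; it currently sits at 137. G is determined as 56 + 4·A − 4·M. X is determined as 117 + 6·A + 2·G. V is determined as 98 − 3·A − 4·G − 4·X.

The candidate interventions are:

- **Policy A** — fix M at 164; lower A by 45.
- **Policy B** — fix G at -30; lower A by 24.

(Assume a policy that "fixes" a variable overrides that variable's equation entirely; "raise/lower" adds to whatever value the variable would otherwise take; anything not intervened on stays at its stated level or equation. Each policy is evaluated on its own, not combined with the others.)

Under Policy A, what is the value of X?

-1265

Policy A (M := 164, A − 45):
  A = 32 − 45 = -13
  M = 164
  G = 56 + 4·(-13) − 4·164 = -652
  X = 117 + 6·(-13) + 2·(-652) = -1265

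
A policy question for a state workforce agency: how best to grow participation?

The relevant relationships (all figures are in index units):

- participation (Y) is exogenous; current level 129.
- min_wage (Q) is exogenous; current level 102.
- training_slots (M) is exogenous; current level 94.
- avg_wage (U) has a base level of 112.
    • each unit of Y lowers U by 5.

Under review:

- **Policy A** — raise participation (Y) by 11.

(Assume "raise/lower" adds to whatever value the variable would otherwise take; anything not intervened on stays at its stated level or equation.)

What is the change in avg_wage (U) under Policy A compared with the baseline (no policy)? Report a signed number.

Baseline:
  Y = 129
  U = 112 − 5·129 = -533
Policy A (Y + 11):
  Y = 129 + 11 = 140
  U = 112 − 5·140 = -588
Change in U: -588 − (-533) = -55

-55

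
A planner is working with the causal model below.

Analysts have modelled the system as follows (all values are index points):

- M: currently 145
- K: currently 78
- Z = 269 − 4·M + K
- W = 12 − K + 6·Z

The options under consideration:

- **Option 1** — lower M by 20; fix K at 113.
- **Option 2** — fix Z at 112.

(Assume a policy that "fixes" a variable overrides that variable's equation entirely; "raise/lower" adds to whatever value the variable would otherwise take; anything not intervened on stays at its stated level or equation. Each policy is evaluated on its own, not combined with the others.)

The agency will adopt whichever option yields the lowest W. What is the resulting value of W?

-809

Option 1 (M − 20, K := 113):
  M = 145 − 20 = 125
  K = 113
  Z = 269 − 4·125 + 113 = -118
  W = 12 − 113 + 6·(-118) = -809
Option 2 (Z := 112):
  M = 145
  K = 78
  Z = 112
  W = 12 − 78 + 6·112 = 606
Comparing — Option 1: W=-809, Option 2: W=606. Lowest is -809 (Option 1).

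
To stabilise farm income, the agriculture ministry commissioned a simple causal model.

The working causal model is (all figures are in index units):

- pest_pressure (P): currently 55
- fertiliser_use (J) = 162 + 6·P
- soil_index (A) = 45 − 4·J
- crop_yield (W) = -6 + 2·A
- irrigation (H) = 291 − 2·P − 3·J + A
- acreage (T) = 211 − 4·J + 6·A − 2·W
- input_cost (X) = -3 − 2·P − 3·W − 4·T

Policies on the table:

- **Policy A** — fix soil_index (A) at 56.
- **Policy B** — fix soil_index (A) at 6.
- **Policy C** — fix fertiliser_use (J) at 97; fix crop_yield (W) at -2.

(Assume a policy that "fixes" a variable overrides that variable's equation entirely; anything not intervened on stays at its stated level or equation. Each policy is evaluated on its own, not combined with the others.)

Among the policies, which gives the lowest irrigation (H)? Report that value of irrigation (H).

Policy A (A := 56):
  P = 55
  J = 162 + 6·55 = 492
  A = 56
  H = 291 − 2·55 − 3·492 + 56 = -1239
Policy B (A := 6):
  P = 55
  J = 162 + 6·55 = 492
  A = 6
  H = 291 − 2·55 − 3·492 + 6 = -1289
Policy C (J := 97, W := -2):
  P = 55
  J = 97
  A = 45 − 4·97 = -343
  H = 291 − 2·55 − 3·97 + (-343) = -453
Comparing — Policy A: H=-1239, Policy B: H=-1289, Policy C: H=-453. Lowest is -1289 (Policy B).

-1289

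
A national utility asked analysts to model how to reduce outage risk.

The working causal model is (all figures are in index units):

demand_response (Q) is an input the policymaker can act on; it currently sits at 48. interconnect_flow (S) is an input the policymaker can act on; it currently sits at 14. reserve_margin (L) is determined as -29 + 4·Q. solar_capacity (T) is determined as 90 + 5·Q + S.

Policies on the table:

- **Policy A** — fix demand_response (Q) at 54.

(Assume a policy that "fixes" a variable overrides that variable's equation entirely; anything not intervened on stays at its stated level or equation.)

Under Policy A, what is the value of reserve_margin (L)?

187

Policy A (Q := 54):
  Q = 54
  L = -29 + 4·54 = 187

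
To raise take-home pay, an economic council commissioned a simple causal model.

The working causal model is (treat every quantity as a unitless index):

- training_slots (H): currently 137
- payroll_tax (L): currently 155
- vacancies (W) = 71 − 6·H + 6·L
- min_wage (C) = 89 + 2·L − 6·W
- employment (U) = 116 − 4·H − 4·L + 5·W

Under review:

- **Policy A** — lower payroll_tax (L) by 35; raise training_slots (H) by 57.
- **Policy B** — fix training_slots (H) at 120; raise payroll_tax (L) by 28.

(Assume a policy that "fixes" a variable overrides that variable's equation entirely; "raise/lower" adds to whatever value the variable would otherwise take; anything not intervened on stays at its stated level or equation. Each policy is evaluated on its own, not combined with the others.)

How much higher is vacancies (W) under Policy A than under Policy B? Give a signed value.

Policy A (L − 35, H + 57):
  H = 137 + 57 = 194
  L = 155 − 35 = 120
  W = 71 − 6·194 + 6·120 = -373
Policy B (H := 120, L + 28):
  H = 120
  L = 155 + 28 = 183
  W = 71 − 6·120 + 6·183 = 449
W: -373 − 449 = -822

-822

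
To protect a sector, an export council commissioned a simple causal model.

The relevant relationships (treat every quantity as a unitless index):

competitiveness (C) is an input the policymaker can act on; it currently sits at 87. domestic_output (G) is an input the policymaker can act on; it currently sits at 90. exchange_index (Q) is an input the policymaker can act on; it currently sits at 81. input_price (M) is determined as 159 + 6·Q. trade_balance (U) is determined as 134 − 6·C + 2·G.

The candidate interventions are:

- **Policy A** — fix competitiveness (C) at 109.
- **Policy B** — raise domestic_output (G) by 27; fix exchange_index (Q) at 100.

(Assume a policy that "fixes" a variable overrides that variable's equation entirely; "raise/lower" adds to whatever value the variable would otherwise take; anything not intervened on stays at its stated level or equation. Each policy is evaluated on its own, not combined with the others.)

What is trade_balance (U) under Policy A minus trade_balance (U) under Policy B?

-186

Policy A (C := 109):
  C = 109
  G = 90
  U = 134 − 6·109 + 2·90 = -340
Policy B (G + 27, Q := 100):
  C = 87
  G = 90 + 27 = 117
  U = 134 − 6·87 + 2·117 = -154
U: -340 − (-154) = -186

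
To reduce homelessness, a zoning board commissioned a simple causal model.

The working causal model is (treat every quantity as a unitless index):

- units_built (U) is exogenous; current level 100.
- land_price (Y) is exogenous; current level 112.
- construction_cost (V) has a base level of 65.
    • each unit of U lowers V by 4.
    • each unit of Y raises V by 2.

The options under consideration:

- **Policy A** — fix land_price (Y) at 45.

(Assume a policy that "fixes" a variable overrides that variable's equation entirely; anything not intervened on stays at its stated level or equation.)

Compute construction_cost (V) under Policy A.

-245

Policy A (Y := 45):
  U = 100
  Y = 45
  V = 65 − 4·100 + 2·45 = -245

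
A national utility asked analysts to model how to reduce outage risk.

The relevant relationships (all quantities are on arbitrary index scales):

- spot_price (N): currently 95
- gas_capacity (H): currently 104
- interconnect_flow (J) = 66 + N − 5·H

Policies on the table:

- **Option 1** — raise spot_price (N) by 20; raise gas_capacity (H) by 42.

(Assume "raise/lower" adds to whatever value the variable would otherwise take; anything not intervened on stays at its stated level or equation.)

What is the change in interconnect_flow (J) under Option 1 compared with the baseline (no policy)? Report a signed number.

Baseline:
  N = 95
  H = 104
  J = 66 + 95 − 5·104 = -359
Option 1 (N + 20, H + 42):
  N = 95 + 20 = 115
  H = 104 + 42 = 146
  J = 66 + 115 − 5·146 = -549
Change in J: -549 − (-359) = -190

-190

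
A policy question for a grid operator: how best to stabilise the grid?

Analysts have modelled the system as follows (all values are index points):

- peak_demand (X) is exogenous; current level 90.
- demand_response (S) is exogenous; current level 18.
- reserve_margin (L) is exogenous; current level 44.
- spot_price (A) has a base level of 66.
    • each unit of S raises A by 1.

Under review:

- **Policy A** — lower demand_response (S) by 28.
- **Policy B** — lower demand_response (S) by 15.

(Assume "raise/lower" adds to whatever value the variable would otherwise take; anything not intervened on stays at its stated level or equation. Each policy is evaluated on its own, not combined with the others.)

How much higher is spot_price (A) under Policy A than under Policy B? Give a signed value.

Policy A (S − 28):
  S = 18 − 28 = -10
  A = 66 + (-10) = 56
Policy B (S − 15):
  S = 18 − 15 = 3
  A = 66 + 3 = 69
A: 56 − 69 = -13

-13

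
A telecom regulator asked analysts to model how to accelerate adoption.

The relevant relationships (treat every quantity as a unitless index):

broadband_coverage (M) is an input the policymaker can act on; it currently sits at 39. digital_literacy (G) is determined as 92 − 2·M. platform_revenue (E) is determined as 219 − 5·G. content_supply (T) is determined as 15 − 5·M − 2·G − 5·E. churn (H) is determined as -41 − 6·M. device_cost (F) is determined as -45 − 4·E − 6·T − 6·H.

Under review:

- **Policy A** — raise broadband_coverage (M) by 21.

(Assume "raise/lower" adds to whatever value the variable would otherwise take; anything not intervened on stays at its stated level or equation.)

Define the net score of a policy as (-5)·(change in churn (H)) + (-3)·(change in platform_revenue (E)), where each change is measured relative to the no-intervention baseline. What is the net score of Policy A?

Baseline:
  M = 39
  G = 92 − 2·39 = 14
  E = 219 − 5·14 = 149
  H = -41 − 6·39 = -275
Policy A (M + 21):
  M = 39 + 21 = 60
  G = 92 − 2·60 = -28
  E = 219 − 5·(-28) = 359
  H = -41 − 6·60 = -401
ΔH = -401 − (-275) = -126; ΔE = 359 − 149 = 210
Score = (-5)·(-126) + (-3)·210 = 0

0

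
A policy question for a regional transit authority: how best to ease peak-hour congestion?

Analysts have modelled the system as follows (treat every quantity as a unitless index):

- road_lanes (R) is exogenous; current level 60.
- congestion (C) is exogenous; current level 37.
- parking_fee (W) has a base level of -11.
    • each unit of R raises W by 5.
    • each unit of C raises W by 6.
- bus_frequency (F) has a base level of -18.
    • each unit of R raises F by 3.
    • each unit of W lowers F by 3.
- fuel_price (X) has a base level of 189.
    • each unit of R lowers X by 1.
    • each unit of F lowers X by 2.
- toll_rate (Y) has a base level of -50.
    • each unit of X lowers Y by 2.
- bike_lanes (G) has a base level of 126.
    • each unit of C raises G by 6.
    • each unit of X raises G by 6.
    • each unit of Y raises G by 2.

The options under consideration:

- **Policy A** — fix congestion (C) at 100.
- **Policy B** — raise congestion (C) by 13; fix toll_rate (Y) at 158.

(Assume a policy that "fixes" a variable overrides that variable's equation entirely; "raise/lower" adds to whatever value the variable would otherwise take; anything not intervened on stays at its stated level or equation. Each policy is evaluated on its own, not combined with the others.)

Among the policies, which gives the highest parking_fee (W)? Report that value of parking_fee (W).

Policy A (C := 100):
  R = 60
  C = 100
  W = -11 + 5·60 + 6·100 = 889
Policy B (C + 13, Y := 158):
  R = 60
  C = 37 + 13 = 50
  W = -11 + 5·60 + 6·50 = 589
Comparing — Policy A: W=889, Policy B: W=589. Highest is 889 (Policy A).

889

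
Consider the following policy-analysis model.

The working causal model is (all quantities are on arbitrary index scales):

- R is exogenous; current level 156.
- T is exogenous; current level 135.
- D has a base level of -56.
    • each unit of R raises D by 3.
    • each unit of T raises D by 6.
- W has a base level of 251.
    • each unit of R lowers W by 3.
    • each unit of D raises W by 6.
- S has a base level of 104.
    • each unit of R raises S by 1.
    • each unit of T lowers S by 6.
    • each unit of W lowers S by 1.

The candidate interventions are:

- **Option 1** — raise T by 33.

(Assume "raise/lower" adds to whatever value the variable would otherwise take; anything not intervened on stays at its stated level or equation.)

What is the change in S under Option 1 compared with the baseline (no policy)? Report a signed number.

Baseline:
  R = 156
  T = 135
  D = -56 + 3·156 + 6·135 = 1222
  W = 251 − 3·156 + 6·1222 = 7115
  S = 104 + 156 − 6·135 − 7115 = -7665
Option 1 (T + 33):
  R = 156
  T = 135 + 33 = 168
  D = -56 + 3·156 + 6·168 = 1420
  W = 251 − 3·156 + 6·1420 = 8303
  S = 104 + 156 − 6·168 − 8303 = -9051
Change in S: -9051 − (-7665) = -1386

-1386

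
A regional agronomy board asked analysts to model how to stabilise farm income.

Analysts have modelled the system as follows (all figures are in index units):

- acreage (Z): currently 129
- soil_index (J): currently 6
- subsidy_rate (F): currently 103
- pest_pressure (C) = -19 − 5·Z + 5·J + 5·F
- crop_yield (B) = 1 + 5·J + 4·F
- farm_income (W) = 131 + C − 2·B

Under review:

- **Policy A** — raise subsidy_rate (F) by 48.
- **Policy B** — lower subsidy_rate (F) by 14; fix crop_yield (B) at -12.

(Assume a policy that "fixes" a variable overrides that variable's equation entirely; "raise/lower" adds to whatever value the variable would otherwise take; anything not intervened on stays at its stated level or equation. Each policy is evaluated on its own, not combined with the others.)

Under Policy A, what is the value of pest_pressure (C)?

121

Policy A (F + 48):
  Z = 129
  J = 6
  F = 103 + 48 = 151
  C = -19 − 5·129 + 5·6 + 5·151 = 121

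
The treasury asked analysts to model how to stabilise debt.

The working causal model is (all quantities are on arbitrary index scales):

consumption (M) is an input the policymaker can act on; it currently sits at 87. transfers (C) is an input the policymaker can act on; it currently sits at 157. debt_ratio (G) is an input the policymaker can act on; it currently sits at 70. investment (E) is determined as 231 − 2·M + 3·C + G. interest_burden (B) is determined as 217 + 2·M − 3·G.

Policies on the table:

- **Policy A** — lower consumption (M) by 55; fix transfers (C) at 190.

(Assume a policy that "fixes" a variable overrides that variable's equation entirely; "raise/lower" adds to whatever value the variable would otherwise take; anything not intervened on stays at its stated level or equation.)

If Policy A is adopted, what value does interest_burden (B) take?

71

Policy A (M − 55, C := 190):
  M = 87 − 55 = 32
  G = 70
  B = 217 + 2·32 − 3·70 = 71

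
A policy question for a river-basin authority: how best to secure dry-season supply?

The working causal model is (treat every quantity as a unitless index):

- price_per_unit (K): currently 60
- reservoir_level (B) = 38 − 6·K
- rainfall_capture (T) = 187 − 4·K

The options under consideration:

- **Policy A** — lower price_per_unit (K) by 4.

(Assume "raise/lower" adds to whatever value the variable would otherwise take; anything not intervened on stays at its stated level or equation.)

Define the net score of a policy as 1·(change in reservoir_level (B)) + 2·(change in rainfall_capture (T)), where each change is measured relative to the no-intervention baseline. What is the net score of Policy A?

56

Baseline:
  K = 60
  B = 38 − 6·60 = -322
  T = 187 − 4·60 = -53
Policy A (K − 4):
  K = 60 − 4 = 56
  B = 38 − 6·56 = -298
  T = 187 − 4·56 = -37
ΔB = -298 − (-322) = 24; ΔT = -37 − (-53) = 16
Score = 1·24 + 2·16 = 56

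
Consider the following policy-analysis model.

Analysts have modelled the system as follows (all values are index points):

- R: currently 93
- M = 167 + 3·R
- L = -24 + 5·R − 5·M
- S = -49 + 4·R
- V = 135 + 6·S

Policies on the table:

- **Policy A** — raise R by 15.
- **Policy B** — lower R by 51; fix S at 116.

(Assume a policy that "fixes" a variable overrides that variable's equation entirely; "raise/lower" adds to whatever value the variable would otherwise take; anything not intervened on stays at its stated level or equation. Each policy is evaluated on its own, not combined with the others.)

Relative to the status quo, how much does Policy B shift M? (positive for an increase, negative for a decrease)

Baseline:
  R = 93
  M = 167 + 3·93 = 446
Policy B (R − 51, S := 116):
  R = 93 − 51 = 42
  M = 167 + 3·42 = 293
Change in M: 293 − 446 = -153

-153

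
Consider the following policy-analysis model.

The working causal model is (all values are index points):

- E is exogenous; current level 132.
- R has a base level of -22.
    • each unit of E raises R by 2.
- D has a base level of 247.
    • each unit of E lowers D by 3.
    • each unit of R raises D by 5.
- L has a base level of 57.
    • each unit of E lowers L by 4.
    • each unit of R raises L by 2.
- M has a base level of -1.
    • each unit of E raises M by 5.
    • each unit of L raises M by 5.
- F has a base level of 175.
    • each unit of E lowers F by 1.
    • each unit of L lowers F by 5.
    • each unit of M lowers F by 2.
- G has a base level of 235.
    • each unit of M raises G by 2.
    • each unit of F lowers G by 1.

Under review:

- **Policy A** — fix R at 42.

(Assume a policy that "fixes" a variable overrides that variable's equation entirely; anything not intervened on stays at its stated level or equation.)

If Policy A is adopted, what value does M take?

-1276

Policy A (R := 42):
  E = 132
  R = 42
  L = 57 − 4·132 + 2·42 = -387
  M = -1 + 5·132 + 5·(-387) = -1276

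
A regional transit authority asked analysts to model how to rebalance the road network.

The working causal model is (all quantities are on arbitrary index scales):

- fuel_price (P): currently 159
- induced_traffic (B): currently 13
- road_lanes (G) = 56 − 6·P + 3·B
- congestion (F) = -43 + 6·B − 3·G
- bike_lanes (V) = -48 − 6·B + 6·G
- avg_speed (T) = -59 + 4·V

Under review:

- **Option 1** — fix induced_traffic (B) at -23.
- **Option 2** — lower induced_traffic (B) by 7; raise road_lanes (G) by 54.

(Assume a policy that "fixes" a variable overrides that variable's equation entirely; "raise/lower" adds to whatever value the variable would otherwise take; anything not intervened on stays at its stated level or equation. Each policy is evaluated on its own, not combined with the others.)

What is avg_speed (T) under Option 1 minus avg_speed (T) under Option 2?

-2688

Option 1 (B := -23):
  P = 159
  B = -23
  G = 56 − 6·159 + 3·(-23) = -967
  V = -48 − 6·(-23) + 6·(-967) = -5712
  T = -59 + 4·(-5712) = -22907
Option 2 (B − 7, G + 54):
  P = 159
  B = 13 − 7 = 6
  G = 56 − 6·159 + 3·6 (+54 from intervention) = -826
  V = -48 − 6·6 + 6·(-826) = -5040
  T = -59 + 4·(-5040) = -20219
T: -22907 − (-20219) = -2688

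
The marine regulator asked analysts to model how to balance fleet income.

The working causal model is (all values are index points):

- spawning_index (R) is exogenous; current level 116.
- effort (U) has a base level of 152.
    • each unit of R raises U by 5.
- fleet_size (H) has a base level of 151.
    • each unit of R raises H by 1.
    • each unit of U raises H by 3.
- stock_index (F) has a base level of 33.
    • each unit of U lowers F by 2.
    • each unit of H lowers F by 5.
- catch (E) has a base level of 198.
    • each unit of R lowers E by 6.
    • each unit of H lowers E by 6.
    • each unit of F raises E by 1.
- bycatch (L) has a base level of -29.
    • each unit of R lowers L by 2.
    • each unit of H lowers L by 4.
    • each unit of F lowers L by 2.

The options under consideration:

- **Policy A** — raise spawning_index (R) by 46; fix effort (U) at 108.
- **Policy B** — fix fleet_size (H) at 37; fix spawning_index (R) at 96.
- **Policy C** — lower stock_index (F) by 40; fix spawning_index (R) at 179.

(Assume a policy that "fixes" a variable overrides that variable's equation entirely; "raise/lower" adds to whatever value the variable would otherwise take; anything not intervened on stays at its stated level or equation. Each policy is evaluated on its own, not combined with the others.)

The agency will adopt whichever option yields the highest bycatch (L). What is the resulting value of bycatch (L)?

24641

Policy A (R + 46, U := 108):
  R = 116 + 46 = 162
  U = 108
  H = 151 + 162 + 3·108 = 637
  F = 33 − 2·108 − 5·637 = -3368
  L = -29 − 2·162 − 4·637 − 2·(-3368) = 3835
Policy B (H := 37, R := 96):
  R = 96
  U = 152 + 5·96 = 632
  H = 37
  F = 33 − 2·632 − 5·37 = -1416
  L = -29 − 2·96 − 4·37 − 2·(-1416) = 2463
Policy C (F − 40, R := 179):
  R = 179
  U = 152 + 5·179 = 1047
  H = 151 + 179 + 3·1047 = 3471
  F = 33 − 2·1047 − 5·3471 (−40 from intervention) = -19456
  L = -29 − 2·179 − 4·3471 − 2·(-19456) = 24641
Comparing — Policy A: L=3835, Policy B: L=2463, Policy C: L=24641. Highest is 24641 (Policy C).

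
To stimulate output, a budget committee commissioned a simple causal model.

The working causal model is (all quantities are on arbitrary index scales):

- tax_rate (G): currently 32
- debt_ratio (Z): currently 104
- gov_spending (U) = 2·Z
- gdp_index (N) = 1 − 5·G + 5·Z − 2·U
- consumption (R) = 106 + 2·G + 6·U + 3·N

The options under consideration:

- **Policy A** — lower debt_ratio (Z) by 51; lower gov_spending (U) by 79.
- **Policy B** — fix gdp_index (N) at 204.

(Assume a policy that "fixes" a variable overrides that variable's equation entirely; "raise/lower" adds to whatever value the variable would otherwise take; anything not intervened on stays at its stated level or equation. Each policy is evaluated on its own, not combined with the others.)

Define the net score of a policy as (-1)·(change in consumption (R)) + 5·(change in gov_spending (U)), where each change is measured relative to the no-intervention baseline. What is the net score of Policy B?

Baseline:
  G = 32
  Z = 104
  U = 0 + 2·104 = 208
  N = 1 − 5·32 + 5·104 − 2·208 = -55
  R = 106 + 2·32 + 6·208 + 3·(-55) = 1253
Policy B (N := 204):
  G = 32
  Z = 104
  U = 0 + 2·104 = 208
  N = 204
  R = 106 + 2·32 + 6·208 + 3·204 = 2030
ΔR = 2030 − 1253 = 777; ΔU = 208 − 208 = 0
Score = (-1)·777 + 5·0 = -777

-777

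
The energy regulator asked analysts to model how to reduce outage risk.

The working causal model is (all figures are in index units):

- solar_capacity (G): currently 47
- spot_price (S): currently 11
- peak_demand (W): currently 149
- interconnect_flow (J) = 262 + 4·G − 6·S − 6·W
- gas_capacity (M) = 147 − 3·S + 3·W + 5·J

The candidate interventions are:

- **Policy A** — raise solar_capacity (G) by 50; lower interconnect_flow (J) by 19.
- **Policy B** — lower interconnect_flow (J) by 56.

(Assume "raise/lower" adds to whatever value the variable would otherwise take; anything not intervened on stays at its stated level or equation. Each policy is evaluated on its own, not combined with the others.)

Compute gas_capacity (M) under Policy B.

Policy B (J − 56):
  G = 47
  S = 11
  W = 149
  J = 262 + 4·47 − 6·11 − 6·149 (−56 from intervention) = -566
  M = 147 − 3·11 + 3·149 + 5·(-566) = -2269

-2269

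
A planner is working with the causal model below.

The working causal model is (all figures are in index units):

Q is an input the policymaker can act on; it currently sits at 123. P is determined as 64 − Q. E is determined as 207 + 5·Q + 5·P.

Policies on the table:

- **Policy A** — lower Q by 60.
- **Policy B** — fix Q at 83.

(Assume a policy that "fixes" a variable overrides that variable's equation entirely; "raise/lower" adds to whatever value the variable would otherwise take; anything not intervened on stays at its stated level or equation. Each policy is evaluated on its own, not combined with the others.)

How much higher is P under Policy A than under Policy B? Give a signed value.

20

Policy A (Q − 60):
  Q = 123 − 60 = 63
  P = 64 − 63 = 1
Policy B (Q := 83):
  Q = 83
  P = 64 − 83 = -19
P: 1 − (-19) = 20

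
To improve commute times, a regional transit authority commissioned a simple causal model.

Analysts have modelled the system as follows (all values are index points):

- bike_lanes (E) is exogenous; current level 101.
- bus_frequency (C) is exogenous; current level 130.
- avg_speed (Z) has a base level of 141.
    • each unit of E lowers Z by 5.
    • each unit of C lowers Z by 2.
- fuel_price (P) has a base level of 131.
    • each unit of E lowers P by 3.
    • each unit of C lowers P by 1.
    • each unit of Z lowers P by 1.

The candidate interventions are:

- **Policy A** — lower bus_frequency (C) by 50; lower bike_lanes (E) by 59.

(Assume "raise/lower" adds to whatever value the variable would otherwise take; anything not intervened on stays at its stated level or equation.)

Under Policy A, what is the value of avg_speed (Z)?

-229

Policy A (C − 50, E − 59):
  E = 101 − 59 = 42
  C = 130 − 50 = 80
  Z = 141 − 5·42 − 2·80 = -229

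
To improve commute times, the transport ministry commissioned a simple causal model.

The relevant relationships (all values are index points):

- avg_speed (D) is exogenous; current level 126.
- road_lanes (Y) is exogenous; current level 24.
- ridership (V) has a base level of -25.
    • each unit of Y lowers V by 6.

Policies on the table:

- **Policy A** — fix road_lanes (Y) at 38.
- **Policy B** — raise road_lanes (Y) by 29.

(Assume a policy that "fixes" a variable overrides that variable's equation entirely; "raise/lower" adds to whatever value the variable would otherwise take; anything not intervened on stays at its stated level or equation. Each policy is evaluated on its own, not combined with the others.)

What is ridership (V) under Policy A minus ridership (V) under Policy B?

90

Policy A (Y := 38):
  Y = 38
  V = -25 − 6·38 = -253
Policy B (Y + 29):
  Y = 24 + 29 = 53
  V = -25 − 6·53 = -343
V: -253 − (-343) = 90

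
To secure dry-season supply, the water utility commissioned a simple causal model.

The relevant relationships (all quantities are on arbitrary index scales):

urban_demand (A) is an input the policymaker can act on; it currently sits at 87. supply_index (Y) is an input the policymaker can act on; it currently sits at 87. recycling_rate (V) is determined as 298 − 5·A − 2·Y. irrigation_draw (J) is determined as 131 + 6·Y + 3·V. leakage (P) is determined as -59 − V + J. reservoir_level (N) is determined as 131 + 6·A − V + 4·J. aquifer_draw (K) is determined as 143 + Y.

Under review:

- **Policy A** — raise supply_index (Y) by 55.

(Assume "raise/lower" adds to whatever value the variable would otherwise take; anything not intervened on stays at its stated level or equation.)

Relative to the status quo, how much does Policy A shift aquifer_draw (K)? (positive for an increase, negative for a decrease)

55

Baseline:
  Y = 87
  K = 143 + 87 = 230
Policy A (Y + 55):
  Y = 87 + 55 = 142
  K = 143 + 142 = 285
Change in K: 285 − 230 = 55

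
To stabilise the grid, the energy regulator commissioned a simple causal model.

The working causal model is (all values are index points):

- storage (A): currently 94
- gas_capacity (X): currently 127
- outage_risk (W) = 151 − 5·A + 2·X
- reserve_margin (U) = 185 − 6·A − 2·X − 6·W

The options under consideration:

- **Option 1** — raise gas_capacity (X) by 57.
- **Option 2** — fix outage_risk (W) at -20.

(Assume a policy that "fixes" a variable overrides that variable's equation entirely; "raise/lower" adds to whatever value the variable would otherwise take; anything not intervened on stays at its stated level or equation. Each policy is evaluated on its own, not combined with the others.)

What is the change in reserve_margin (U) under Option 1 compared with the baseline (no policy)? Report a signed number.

Baseline:
  A = 94
  X = 127
  W = 151 − 5·94 + 2·127 = -65
  U = 185 − 6·94 − 2·127 − 6·(-65) = -243
Option 1 (X + 57):
  A = 94
  X = 127 + 57 = 184
  W = 151 − 5·94 + 2·184 = 49
  U = 185 − 6·94 − 2·184 − 6·49 = -1041
Change in U: -1041 − (-243) = -798

-798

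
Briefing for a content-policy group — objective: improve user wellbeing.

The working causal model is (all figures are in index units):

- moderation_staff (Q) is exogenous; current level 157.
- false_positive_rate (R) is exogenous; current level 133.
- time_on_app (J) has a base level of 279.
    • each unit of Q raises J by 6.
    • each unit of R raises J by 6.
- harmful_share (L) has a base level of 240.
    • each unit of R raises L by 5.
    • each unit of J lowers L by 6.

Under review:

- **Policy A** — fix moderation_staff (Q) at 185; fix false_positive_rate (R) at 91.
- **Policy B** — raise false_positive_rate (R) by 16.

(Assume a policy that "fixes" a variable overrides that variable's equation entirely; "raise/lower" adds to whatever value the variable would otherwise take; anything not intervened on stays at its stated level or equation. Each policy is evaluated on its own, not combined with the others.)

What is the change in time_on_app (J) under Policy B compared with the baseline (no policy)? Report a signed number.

Baseline:
  Q = 157
  R = 133
  J = 279 + 6·157 + 6·133 = 2019
Policy B (R + 16):
  Q = 157
  R = 133 + 16 = 149
  J = 279 + 6·157 + 6·149 = 2115
Change in J: 2115 − 2019 = 96

96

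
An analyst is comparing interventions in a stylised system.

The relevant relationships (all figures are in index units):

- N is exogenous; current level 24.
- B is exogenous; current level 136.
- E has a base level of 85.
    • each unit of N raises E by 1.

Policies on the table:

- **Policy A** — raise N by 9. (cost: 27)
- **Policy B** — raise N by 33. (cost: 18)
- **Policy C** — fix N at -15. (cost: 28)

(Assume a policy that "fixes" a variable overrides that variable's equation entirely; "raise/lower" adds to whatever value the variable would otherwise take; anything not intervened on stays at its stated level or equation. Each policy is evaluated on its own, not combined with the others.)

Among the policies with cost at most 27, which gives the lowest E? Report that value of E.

Policy A (N + 9):
  N = 24 + 9 = 33
  E = 85 + 33 = 118
Policy B (N + 33):
  N = 24 + 33 = 57
  E = 85 + 57 = 142
Comparing — Policy A: E=118, Policy B: E=142. Lowest is 118 (Policy A).

118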